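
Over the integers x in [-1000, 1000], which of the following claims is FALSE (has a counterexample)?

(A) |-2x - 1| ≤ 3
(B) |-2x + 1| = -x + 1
(A) x = 2: LHS = |-2·2 - 1| = |-5| = 5; 5 ≤ 3 — FAILS
(B) x = 1: LHS = |-2·1 + 1| = |-1| = 1, RHS = -1 + 1 = 0; 1 = 0 — FAILS

Answer: Both A and B are false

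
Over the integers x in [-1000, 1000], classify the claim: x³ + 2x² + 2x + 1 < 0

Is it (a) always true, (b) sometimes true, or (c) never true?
Holds at x = -2: LHS = (-2)³ + 2·(-2)² + 2·(-2) + 1 = -3; -3 < 0 — holds
Fails at x = 0: LHS = 0³ + 2·0² + 2·0 + 1 = 1; 1 < 0 — FAILS
It is satisfied by some integers in the range but not all.

Answer: Sometimes true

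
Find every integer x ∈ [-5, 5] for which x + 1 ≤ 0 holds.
Holds for: {-5, -4, -3, -2, -1}
Fails for: {0, 1, 2, 3, 4, 5}

Answer: {-5, -4, -3, -2, -1}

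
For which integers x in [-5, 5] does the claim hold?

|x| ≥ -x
Over all integers in [-5, 5], LHS − RHS is smallest at x = 0, where it equals 0:
x = 0: LHS = |0| = 0, RHS = -0 = 0; 0 ≥ 0 — holds
At the ends of the range:
x = -5: LHS = |-5| = 5, RHS = -(-5) = 5; 5 ≥ 5 — holds
x = 5: LHS = |5| = 5; 5 ≥ -5 — holds
Hence LHS − RHS is never negative, i.e. LHS ≥ RHS throughout, so the relation holds for every integer in [-5, 5].

Answer: All integers in [-5, 5]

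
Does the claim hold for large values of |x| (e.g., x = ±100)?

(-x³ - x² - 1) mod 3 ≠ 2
x = 100: LHS = (-100³ - 100² - 1) mod 3 = (-1010001) mod 3 = 0; 0 ≠ 2 — holds
x = -100: LHS = (-(-100)³ - (-100)² - 1) mod 3 = 989999 mod 3 = 2; 2 ≠ 2 — FAILS

Answer: Partially: holds for x = 100, fails for x = -100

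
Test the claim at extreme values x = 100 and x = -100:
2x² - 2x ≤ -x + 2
x = 100: LHS = 2·100² - 2·100 = 19800, RHS = -100 + 2 = -98; 19800 ≤ -98 — FAILS
x = -100: LHS = 2·(-100)² - 2·(-100) = 20200, RHS = -(-100) + 2 = 102; 20200 ≤ 102 — FAILS

Answer: No, fails for both x = 100 and x = -100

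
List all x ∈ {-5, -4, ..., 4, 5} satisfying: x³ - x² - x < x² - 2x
Holds for: {-5, -4, -3, -2, -1}
Fails for: {0, 1, 2, 3, 4, 5}

Answer: {-5, -4, -3, -2, -1}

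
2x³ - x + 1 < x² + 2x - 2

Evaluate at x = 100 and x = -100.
x = 100: LHS = 2·100³ - 100 + 1 = 1999901, RHS = 100² + 2·100 - 2 = 10198; 1999901 < 10198 — FAILS
x = -100: LHS = 2·(-100)³ - (-100) + 1 = -1999899, RHS = (-100)² + 2·(-100) - 2 = 9798; -1999899 < 9798 — holds

Answer: Partially: fails for x = 100, holds for x = -100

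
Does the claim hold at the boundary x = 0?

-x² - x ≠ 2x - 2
x = 0: LHS = -0² - 0 = 0, RHS = 2·0 - 2 = -2; 0 ≠ -2 — holds

The relation is satisfied at x = 0.

Answer: Yes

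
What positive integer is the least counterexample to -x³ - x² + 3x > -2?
Testing positive integers:
x = 1: LHS = -1³ - 1² + 3·1 = 1; 1 > -2 — holds
x = 2: LHS = -2³ - 2² + 3·2 = -6; -6 > -2 — FAILS  ← smallest positive counterexample

Answer: x = 2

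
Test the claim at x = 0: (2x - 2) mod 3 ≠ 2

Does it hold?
x = 0: LHS = (2·0 - 2) mod 3 = (-2) mod 3 = 1; 1 ≠ 2 — holds

The relation is satisfied at x = 0.

Answer: Yes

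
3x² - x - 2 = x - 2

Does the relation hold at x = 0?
x = 0: LHS = 3·0² - 0 - 2 = -2, RHS = 0 - 2 = -2; -2 = -2 — holds

The relation is satisfied at x = 0.

Answer: Yes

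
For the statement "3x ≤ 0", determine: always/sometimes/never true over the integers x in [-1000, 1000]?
Holds at x = 0: LHS = 3·0 = 0; 0 ≤ 0 — holds
Fails at x = 1: LHS = 3·1 = 3; 3 ≤ 0 — FAILS
It is satisfied by some integers in the range but not all.

Answer: Sometimes true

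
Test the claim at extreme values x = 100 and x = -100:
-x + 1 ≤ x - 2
x = 100: LHS = -100 + 1 = -99, RHS = 100 - 2 = 98; -99 ≤ 98 — holds
x = -100: LHS = -(-100) + 1 = 101, RHS = (-100) - 2 = -102; 101 ≤ -102 — FAILS

Answer: Partially: holds for x = 100, fails for x = -100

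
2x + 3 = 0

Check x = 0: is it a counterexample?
Substitute x = 0 into the relation:
x = 0: LHS = 2·0 + 3 = 3; 3 = 0 — FAILS

Since the claim fails at x = 0, this value is a counterexample.

Answer: Yes, x = 0 is a counterexample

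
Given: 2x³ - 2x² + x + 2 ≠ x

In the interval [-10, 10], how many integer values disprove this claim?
Track d = LHS − RHS over the integers in [-10, 10]. Equality would need d = 0, but d changes sign only between consecutive integers, jumping over 0:
x = -1: LHS = 2·(-1)³ - 2·(-1)² + (-1) + 2 = -3; -3 ≠ -1 — holds  (d = -2)
x = 0: LHS = 2·0³ - 2·0² + 0 + 2 = 2; 2 ≠ 0 — holds  (d = 2)
Away from these crossings d keeps a constant sign, and checking every integer in [-10, 10] confirms d ≠ 0 throughout. Hence the two sides are never equal, so the relation holds for every integer in [-10, 10].

No counterexample appears in that range.

Answer: 0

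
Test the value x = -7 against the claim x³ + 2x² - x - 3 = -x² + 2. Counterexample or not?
Substitute x = -7 into the relation:
x = -7: LHS = (-7)³ + 2·(-7)² - (-7) - 3 = -241, RHS = -(-7)² + 2 = -47; -241 = -47 — FAILS

Since the claim fails at x = -7, this value is a counterexample.

Answer: Yes, x = -7 is a counterexample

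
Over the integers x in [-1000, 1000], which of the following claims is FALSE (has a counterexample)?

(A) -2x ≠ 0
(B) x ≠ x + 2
(A) x = 0: LHS = -2·0 = 0; 0 ≠ 0 — FAILS

(B) Over all integers in [-1000, 1000], LHS − RHS is always negative; it is closest to 0 at x = 0, where it equals -2:
x = 0: RHS = 0 + 2 = 2; 0 ≠ 2 — holds
At the ends of the range:
x = -1000: RHS = (-1000) + 2 = -998; -1000 ≠ -998 — holds
x = 1000: RHS = 1000 + 2 = 1002; 1000 ≠ 1002 — holds
Hence LHS − RHS is never 0, i.e. the two sides are never equal, so the relation holds for every integer in [-1000, 1000].

Only (A) has a counterexample.

Answer: A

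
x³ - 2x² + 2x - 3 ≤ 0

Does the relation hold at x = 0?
x = 0: LHS = 0³ - 2·0² + 2·0 - 3 = -3; -3 ≤ 0 — holds

The relation is satisfied at x = 0.

Answer: Yes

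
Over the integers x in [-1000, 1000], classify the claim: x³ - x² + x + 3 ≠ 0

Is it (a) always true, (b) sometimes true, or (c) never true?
Holds at x = 0: LHS = 0³ - 0² + 0 + 3 = 3; 3 ≠ 0 — holds
Fails at x = -1: LHS = (-1)³ - (-1)² + (-1) + 3 = 0; 0 ≠ 0 — FAILS
It is satisfied by some integers in the range but not all.

Answer: Sometimes true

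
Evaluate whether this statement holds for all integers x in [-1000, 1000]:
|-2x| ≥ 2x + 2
The claim fails at x = 0:
x = 0: LHS = |-2·0| = |0| = 0, RHS = 2·0 + 2 = 2; 0 ≥ 2 — FAILS

Because a single integer refutes it, the statement is false.

Answer: False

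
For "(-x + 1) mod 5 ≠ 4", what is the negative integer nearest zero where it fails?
Testing negative integers from -1 downward:
x = -1: LHS = (-(-1) + 1) mod 5 = 2 mod 5 = 2; 2 ≠ 4 — holds
x = -2: LHS = (-(-2) + 1) mod 5 = 3 mod 5 = 3; 3 ≠ 4 — holds
x = -3: LHS = (-(-3) + 1) mod 5 = 4 mod 5 = 4; 4 ≠ 4 — FAILS  ← closest negative counterexample to 0

Answer: x = -3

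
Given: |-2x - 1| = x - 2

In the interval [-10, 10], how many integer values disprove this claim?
Counterexamples in [-10, 10]: {-10, -9, -8, -7, -6, -5, -4, -3, -2, -1, 0, 1, 2, 3, 4, 5, 6, 7, 8, 9, 10}.

Counting them gives 21 values.

Answer: 21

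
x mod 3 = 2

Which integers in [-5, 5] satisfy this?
Holds for: {-4, -1, 2, 5}
Fails for: {-5, -3, -2, 0, 1, 3, 4}

Answer: {-4, -1, 2, 5}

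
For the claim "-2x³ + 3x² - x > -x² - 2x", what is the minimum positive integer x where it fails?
Testing positive integers:
x = 1: LHS = -2·1³ + 3·1² - 1 = 0, RHS = -1² - 2·1 = -3; 0 > -3 — holds
x = 2: LHS = -2·2³ + 3·2² - 2 = -6, RHS = -2² - 2·2 = -8; -6 > -8 — holds
x = 3: LHS = -2·3³ + 3·3² - 3 = -30, RHS = -3² - 2·3 = -15; -30 > -15 — FAILS  ← smallest positive counterexample

Answer: x = 3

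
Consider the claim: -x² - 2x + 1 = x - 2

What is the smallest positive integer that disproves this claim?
Testing positive integers:
x = 1: LHS = -1² - 2·1 + 1 = -2, RHS = 1 - 2 = -1; -2 = -1 — FAILS  ← smallest positive counterexample

Answer: x = 1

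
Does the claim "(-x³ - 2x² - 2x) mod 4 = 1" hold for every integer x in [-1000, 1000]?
The claim fails at x = 0:
x = 0: LHS = (-0³ - 2·0² - 2·0) mod 4 = 0 mod 4 = 0; 0 = 1 — FAILS

Because a single integer refutes it, the statement is false.

Answer: False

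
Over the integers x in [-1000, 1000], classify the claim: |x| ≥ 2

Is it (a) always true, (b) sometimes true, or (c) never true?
Holds at x = 2: LHS = |2| = 2; 2 ≥ 2 — holds
Fails at x = 0: LHS = |0| = 0; 0 ≥ 2 — FAILS
It is satisfied by some integers in the range but not all.

Answer: Sometimes true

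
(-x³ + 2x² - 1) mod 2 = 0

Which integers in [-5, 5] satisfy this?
Holds for: {-5, -3, -1, 1, 3, 5}
Fails for: {-4, -2, 0, 2, 4}

Answer: {-5, -3, -1, 1, 3, 5}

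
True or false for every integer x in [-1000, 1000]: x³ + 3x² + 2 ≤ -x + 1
The claim fails at x = 0:
x = 0: LHS = 0³ + 3·0² + 2 = 2, RHS = -0 + 1 = 1; 2 ≤ 1 — FAILS

Because a single integer refutes it, the statement is false.

Answer: False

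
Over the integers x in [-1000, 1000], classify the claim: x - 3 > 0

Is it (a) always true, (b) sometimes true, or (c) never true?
Holds at x = 4: LHS = 4 - 3 = 1; 1 > 0 — holds
Fails at x = 0: LHS = 0 - 3 = -3; -3 > 0 — FAILS
It is satisfied by some integers in the range but not all.

Answer: Sometimes true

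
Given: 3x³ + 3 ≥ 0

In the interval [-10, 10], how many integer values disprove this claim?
Counterexamples in [-10, 10]: {-10, -9, -8, -7, -6, -5, -4, -3, -2}.

Counting them gives 9 values.

Answer: 9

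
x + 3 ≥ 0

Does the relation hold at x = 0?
x = 0: LHS = 0 + 3 = 3; 3 ≥ 0 — holds

The relation is satisfied at x = 0.

Answer: Yes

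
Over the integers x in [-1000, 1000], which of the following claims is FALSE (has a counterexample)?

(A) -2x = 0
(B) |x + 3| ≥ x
(A) x = 1: LHS = -2·1 = -2; -2 = 0 — FAILS

(B) Over all integers in [-1000, 1000], LHS − RHS is smallest at x = 0, where it equals 3:
x = 0: LHS = |0 + 3| = |3| = 3; 3 ≥ 0 — holds
At the ends of the range:
x = -1000: LHS = |(-1000) + 3| = |-997| = 997; 997 ≥ -1000 — holds
x = 1000: LHS = |1000 + 3| = |1003| = 1003; 1003 ≥ 1000 — holds
Hence LHS − RHS is never negative, i.e. LHS ≥ RHS throughout, so the relation holds for every integer in [-1000, 1000].

Only (A) has a counterexample.

Answer: A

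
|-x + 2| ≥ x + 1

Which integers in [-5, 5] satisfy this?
Holds for: {-5, -4, -3, -2, -1, 0}
Fails for: {1, 2, 3, 4, 5}

Answer: {-5, -4, -3, -2, -1, 0}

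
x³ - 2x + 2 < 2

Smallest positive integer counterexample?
Testing positive integers:
x = 1: LHS = 1³ - 2·1 + 2 = 1; 1 < 2 — holds
x = 2: LHS = 2³ - 2·2 + 2 = 6; 6 < 2 — FAILS  ← smallest positive counterexample

Answer: x = 2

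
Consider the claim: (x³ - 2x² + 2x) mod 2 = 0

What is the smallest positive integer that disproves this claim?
Testing positive integers:
x = 1: LHS = (1³ - 2·1² + 2·1) mod 2 = 1 mod 2 = 1; 1 = 0 — FAILS  ← smallest positive counterexample

Answer: x = 1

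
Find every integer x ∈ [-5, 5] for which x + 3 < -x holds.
Holds for: {-5, -4, -3, -2}
Fails for: {-1, 0, 1, 2, 3, 4, 5}

Answer: {-5, -4, -3, -2}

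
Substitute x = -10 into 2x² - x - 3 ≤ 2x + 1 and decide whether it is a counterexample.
Substitute x = -10 into the relation:
x = -10: LHS = 2·(-10)² - (-10) - 3 = 207, RHS = 2·(-10) + 1 = -19; 207 ≤ -19 — FAILS

Since the claim fails at x = -10, this value is a counterexample.

Answer: Yes, x = -10 is a counterexample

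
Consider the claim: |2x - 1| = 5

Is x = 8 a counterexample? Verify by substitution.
Substitute x = 8 into the relation:
x = 8: LHS = |2·8 - 1| = |15| = 15; 15 = 5 — FAILS

Since the claim fails at x = 8, this value is a counterexample.

Answer: Yes, x = 8 is a counterexample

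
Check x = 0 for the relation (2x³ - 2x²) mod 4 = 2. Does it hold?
x = 0: LHS = (2·0³ - 2·0²) mod 4 = 0 mod 4 = 0; 0 = 2 — FAILS

The relation fails at x = 0, so x = 0 is a counterexample.

Answer: No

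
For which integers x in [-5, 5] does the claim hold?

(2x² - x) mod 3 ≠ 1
Holds for: {-4, -3, -1, 0, 2, 3, 5}
Fails for: {-5, -2, 1, 4}

Answer: {-4, -3, -1, 0, 2, 3, 5}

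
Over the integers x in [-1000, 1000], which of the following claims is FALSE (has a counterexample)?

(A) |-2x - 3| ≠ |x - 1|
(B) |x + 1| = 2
(A) x = -4: LHS = |-2·(-4) - 3| = |5| = 5, RHS = |(-4) - 1| = |-5| = 5; 5 ≠ 5 — FAILS
(B) x = 0: LHS = |0 + 1| = |1| = 1; 1 = 2 — FAILS

Answer: Both A and B are false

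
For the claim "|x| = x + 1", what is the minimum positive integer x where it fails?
Testing positive integers:
x = 1: LHS = |1| = 1, RHS = 1 + 1 = 2; 1 = 2 — FAILS  ← smallest positive counterexample

Answer: x = 1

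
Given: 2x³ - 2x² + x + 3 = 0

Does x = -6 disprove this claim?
Substitute x = -6 into the relation:
x = -6: LHS = 2·(-6)³ - 2·(-6)² + (-6) + 3 = -507; -507 = 0 — FAILS

Since the claim fails at x = -6, this value is a counterexample.

Answer: Yes, x = -6 is a counterexample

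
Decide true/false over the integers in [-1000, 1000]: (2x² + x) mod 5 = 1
The claim fails at x = 0:
x = 0: LHS = (2·0² + 0) mod 5 = 0 mod 5 = 0; 0 = 1 — FAILS

Because a single integer refutes it, the statement is false.

Answer: False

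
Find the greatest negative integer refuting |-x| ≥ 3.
Testing negative integers from -1 downward:
x = -1: LHS = |-(-1)| = |1| = 1; 1 ≥ 3 — FAILS  ← closest negative counterexample to 0

Answer: x = -1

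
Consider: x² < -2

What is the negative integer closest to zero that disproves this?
Testing negative integers from -1 downward:
x = -1: LHS = (-1)² = 1; 1 < -2 — FAILS  ← closest negative counterexample to 0

Answer: x = -1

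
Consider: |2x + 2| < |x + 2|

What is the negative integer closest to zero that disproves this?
Testing negative integers from -1 downward:
x = -1: LHS = |2·(-1) + 2| = |0| = 0, RHS = |(-1) + 2| = |1| = 1; 0 < 1 — holds
x = -2: LHS = |2·(-2) + 2| = |-2| = 2, RHS = |(-2) + 2| = |0| = 0; 2 < 0 — FAILS  ← closest negative counterexample to 0

Answer: x = -2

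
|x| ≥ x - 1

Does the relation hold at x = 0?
x = 0: LHS = |0| = 0, RHS = 0 - 1 = -1; 0 ≥ -1 — holds

The relation is satisfied at x = 0.

Answer: Yes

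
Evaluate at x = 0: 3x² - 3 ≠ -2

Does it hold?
x = 0: LHS = 3·0² - 3 = -3; -3 ≠ -2 — holds

The relation is satisfied at x = 0.

Answer: Yes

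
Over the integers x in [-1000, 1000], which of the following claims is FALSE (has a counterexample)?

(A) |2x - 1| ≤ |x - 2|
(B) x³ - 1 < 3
(A) x = 2: LHS = |2·2 - 1| = |3| = 3, RHS = |2 - 2| = |0| = 0; 3 ≤ 0 — FAILS
(B) x = 2: LHS = 2³ - 1 = 7; 7 < 3 — FAILS

Answer: Both A and B are false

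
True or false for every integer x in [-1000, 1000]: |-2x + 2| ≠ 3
Track d = LHS − RHS over the integers in [-1000, 1000]. Equality would need d = 0, but d changes sign only between consecutive integers, jumping over 0:
x = -1: LHS = |-2·(-1) + 2| = |4| = 4; 4 ≠ 3 — holds  (d = 1)
x = 0: LHS = |-2·0 + 2| = |2| = 2; 2 ≠ 3 — holds  (d = -1)
x = 2: LHS = |-2·2 + 2| = |-2| = 2; 2 ≠ 3 — holds  (d = -1)
x = 3: LHS = |-2·3 + 2| = |-4| = 4; 4 ≠ 3 — holds  (d = 1)
Away from these crossings d keeps a constant sign, and checking every integer in [-1000, 1000] confirms d ≠ 0 throughout. Hence the two sides are never equal, so the relation holds for every integer in [-1000, 1000].

No counterexample exists.

Answer: True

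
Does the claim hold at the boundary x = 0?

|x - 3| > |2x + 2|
x = 0: LHS = |0 - 3| = |-3| = 3, RHS = |2·0 + 2| = |2| = 2; 3 > 2 — holds

The relation is satisfied at x = 0.

Answer: Yes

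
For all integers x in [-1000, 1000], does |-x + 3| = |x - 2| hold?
The claim fails at x = 0:
x = 0: LHS = |-0 + 3| = |3| = 3, RHS = |0 - 2| = |-2| = 2; 3 = 2 — FAILS

Because a single integer refutes it, the statement is false.

Answer: False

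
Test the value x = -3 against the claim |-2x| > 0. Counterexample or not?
Substitute x = -3 into the relation:
x = -3: LHS = |-2·(-3)| = |6| = 6; 6 > 0 — holds

The claim holds here, so x = -3 is not a counterexample. (A counterexample exists elsewhere, e.g. x = 0.)

Answer: No, x = -3 is not a counterexample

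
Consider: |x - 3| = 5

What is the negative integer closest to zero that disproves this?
Testing negative integers from -1 downward:
x = -1: LHS = |(-1) - 3| = |-4| = 4; 4 = 5 — FAILS  ← closest negative counterexample to 0

Answer: x = -1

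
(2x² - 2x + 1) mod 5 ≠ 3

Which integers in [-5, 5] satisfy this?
Holds for: {-5, -4, -3, -1, 0, 1, 2, 4, 5}
Fails for: {-2, 3}

Answer: {-5, -4, -3, -1, 0, 1, 2, 4, 5}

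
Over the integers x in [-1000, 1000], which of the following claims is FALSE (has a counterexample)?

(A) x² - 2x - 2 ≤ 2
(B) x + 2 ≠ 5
(A) x = -2: LHS = (-2)² - 2·(-2) - 2 = 6; 6 ≤ 2 — FAILS
(B) x = 3: LHS = 3 + 2 = 5; 5 ≠ 5 — FAILS

Answer: Both A and B are false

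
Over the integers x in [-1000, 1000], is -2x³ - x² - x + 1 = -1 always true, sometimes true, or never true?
Track d = LHS − RHS over the integers in [-1000, 1000]. Equality would need d = 0, but d changes sign only between consecutive integers, jumping over 0:
x = 0: LHS = -2·0³ - 0² - 0 + 1 = 1; 1 = -1 — FAILS  (d = 2)
x = 1: LHS = -2·1³ - 1² - 1 + 1 = -3; -3 = -1 — FAILS  (d = -2)
Away from these crossings d keeps a constant sign, and checking every integer in [-1000, 1000] confirms d ≠ 0 throughout. Hence the two sides are never equal, so the claimed relation (=) fails for every integer in [-1000, 1000].

No integer in the range satisfies it.

Answer: Never true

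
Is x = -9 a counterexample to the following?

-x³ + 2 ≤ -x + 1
Substitute x = -9 into the relation:
x = -9: LHS = -(-9)³ + 2 = 731, RHS = -(-9) + 1 = 10; 731 ≤ 10 — FAILS

Since the claim fails at x = -9, this value is a counterexample.

Answer: Yes, x = -9 is a counterexample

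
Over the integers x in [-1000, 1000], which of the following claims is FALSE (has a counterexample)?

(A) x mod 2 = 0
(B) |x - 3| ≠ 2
(A) x = 1: LHS = 1 mod 2 = 1; 1 = 0 — FAILS
(B) x = 1: LHS = |1 - 3| = |-2| = 2; 2 ≠ 2 — FAILS

Answer: Both A and B are false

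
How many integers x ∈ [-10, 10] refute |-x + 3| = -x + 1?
Counterexamples in [-10, 10]: {-10, -9, -8, -7, -6, -5, -4, -3, -2, -1, 0, 1, 2, 3, 4, 5, 6, 7, 8, 9, 10}.

Counting them gives 21 values.

Answer: 21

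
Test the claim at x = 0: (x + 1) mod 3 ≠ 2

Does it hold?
x = 0: LHS = (0 + 1) mod 3 = 1 mod 3 = 1; 1 ≠ 2 — holds

The relation is satisfied at x = 0.

Answer: Yes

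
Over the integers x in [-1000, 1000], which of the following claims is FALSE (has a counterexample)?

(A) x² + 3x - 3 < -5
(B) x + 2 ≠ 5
(A) x = 0: LHS = 0² + 3·0 - 3 = -3; -3 < -5 — FAILS
(B) x = 3: LHS = 3 + 2 = 5; 5 ≠ 5 — FAILS

Answer: Both A and B are false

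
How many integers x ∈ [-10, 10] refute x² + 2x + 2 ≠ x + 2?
Counterexamples in [-10, 10]: {-1, 0}.

Counting them gives 2 values.

Answer: 2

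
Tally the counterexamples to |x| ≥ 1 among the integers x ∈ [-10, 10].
Counterexamples in [-10, 10]: {0}.

Counting them gives 1 values.

Answer: 1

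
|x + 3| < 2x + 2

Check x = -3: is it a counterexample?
Substitute x = -3 into the relation:
x = -3: LHS = |(-3) + 3| = |0| = 0, RHS = 2·(-3) + 2 = -4; 0 < -4 — FAILS

Since the claim fails at x = -3, this value is a counterexample.

Answer: Yes, x = -3 is a counterexample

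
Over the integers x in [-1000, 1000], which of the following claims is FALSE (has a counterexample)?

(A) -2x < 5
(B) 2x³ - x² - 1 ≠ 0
(A) x = -3: LHS = -2·(-3) = 6; 6 < 5 — FAILS
(B) x = 1: LHS = 2·1³ - 1² - 1 = 0; 0 ≠ 0 — FAILS

Answer: Both A and B are false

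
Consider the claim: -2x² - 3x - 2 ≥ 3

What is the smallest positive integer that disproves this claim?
Testing positive integers:
x = 1: LHS = -2·1² - 3·1 - 2 = -7; -7 ≥ 3 — FAILS  ← smallest positive counterexample

Answer: x = 1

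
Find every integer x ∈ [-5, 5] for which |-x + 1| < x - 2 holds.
Over all integers in [-5, 5], LHS − RHS is smallest at x = 1, where it equals 1:
x = 1: LHS = |-1 + 1| = |0| = 0, RHS = 1 - 2 = -1; 0 < -1 — FAILS
At the ends of the range:
x = -5: LHS = |-(-5) + 1| = |6| = 6, RHS = (-5) - 2 = -7; 6 < -7 — FAILS
x = 5: LHS = |-5 + 1| = |-4| = 4, RHS = 5 - 2 = 3; 4 < 3 — FAILS
Hence LHS − RHS is never negative, i.e. LHS ≥ RHS throughout, so the claimed relation (<) fails for every integer in [-5, 5].

Answer: None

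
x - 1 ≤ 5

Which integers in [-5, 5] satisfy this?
Over all integers in [-5, 5], LHS − RHS is largest at x = 5, where it equals -1:
x = 5: LHS = 5 - 1 = 4; 4 ≤ 5 — holds
At the ends of the range:
x = -5: LHS = (-5) - 1 = -6; -6 ≤ 5 — holds
Hence LHS − RHS is never positive, i.e. LHS ≤ RHS throughout, so the relation holds for every integer in [-5, 5].

Answer: All integers in [-5, 5]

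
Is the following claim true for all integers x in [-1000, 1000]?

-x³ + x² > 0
The claim fails at x = 0:
x = 0: LHS = -0³ + 0² = 0; 0 > 0 — FAILS

Because a single integer refutes it, the statement is false.

Answer: False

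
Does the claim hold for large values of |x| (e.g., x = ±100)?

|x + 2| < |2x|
x = 100: LHS = |100 + 2| = |102| = 102, RHS = |2·100| = |200| = 200; 102 < 200 — holds
x = -100: LHS = |(-100) + 2| = |-98| = 98, RHS = |2·(-100)| = |-200| = 200; 98 < 200 — holds

Answer: Yes, holds for both x = 100 and x = -100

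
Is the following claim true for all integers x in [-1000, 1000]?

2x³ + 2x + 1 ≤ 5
The claim fails at x = 2:
x = 2: LHS = 2·2³ + 2·2 + 1 = 21; 21 ≤ 5 — FAILS

Because a single integer refutes it, the statement is false.

Answer: False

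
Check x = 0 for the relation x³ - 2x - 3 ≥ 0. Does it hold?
x = 0: LHS = 0³ - 2·0 - 3 = -3; -3 ≥ 0 — FAILS

The relation fails at x = 0, so x = 0 is a counterexample.

Answer: No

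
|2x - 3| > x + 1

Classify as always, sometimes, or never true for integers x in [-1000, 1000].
Holds at x = 0: LHS = |2·0 - 3| = |-3| = 3, RHS = 0 + 1 = 1; 3 > 1 — holds
Fails at x = 1: LHS = |2·1 - 3| = |-1| = 1, RHS = 1 + 1 = 2; 1 > 2 — FAILS
It is satisfied by some integers in the range but not all.

Answer: Sometimes true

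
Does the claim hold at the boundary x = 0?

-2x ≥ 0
x = 0: LHS = -2·0 = 0; 0 ≥ 0 — holds

The relation is satisfied at x = 0.

Answer: Yes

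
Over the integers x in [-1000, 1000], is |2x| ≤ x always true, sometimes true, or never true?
Holds at x = 0: LHS = |2·0| = |0| = 0; 0 ≤ 0 — holds
Fails at x = 1: LHS = |2·1| = |2| = 2; 2 ≤ 1 — FAILS
It is satisfied by some integers in the range but not all.

Answer: Sometimes true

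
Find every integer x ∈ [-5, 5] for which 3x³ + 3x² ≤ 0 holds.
Holds for: {-5, -4, -3, -2, -1, 0}
Fails for: {1, 2, 3, 4, 5}

Answer: {-5, -4, -3, -2, -1, 0}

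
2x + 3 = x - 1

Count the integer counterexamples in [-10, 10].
Counterexamples in [-10, 10]: {-10, -9, -8, -7, -6, -5, -3, -2, -1, 0, 1, 2, 3, 4, 5, 6, 7, 8, 9, 10}.

Counting them gives 20 values.

Answer: 20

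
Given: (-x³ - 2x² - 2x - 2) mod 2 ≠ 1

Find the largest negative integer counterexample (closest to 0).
Testing negative integers from -1 downward:
x = -1: LHS = (-(-1)³ - 2·(-1)² - 2·(-1) - 2) mod 2 = (-1) mod 2 = 1; 1 ≠ 1 — FAILS  ← closest negative counterexample to 0

Answer: x = -1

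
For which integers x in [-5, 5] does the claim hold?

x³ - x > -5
Holds for: {-1, 0, 1, 2, 3, 4, 5}
Fails for: {-5, -4, -3, -2}

Answer: {-1, 0, 1, 2, 3, 4, 5}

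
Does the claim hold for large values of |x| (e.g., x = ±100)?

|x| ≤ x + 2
x = 100: LHS = |100| = 100, RHS = 100 + 2 = 102; 100 ≤ 102 — holds
x = -100: LHS = |-100| = 100, RHS = (-100) + 2 = -98; 100 ≤ -98 — FAILS

Answer: Partially: holds for x = 100, fails for x = -100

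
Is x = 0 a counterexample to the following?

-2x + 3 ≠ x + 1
Substitute x = 0 into the relation:
x = 0: LHS = -2·0 + 3 = 3, RHS = 0 + 1 = 1; 3 ≠ 1 — holds

The relation holds at x = 0, so it is not a counterexample.

Answer: No, x = 0 is not a counterexample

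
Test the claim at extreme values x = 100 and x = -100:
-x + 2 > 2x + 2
x = 100: LHS = -100 + 2 = -98, RHS = 2·100 + 2 = 202; -98 > 202 — FAILS
x = -100: LHS = -(-100) + 2 = 102, RHS = 2·(-100) + 2 = -198; 102 > -198 — holds

Answer: Partially: fails for x = 100, holds for x = -100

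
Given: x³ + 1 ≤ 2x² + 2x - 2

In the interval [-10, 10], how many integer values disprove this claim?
Counterexamples in [-10, 10]: {-1, 0, 3, 4, 5, 6, 7, 8, 9, 10}.

Counting them gives 10 values.

Answer: 10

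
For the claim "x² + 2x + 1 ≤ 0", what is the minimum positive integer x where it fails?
Testing positive integers:
x = 1: LHS = 1² + 2·1 + 1 = 4; 4 ≤ 0 — FAILS  ← smallest positive counterexample

Answer: x = 1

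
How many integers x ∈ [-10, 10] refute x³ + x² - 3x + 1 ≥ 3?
Counterexamples in [-10, 10]: {-10, -9, -8, -7, -6, -5, -4, -3, 0, 1}.

Counting them gives 10 values.

Answer: 10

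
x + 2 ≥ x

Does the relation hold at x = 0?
x = 0: LHS = 0 + 2 = 2; 2 ≥ 0 — holds

The relation is satisfied at x = 0.

Answer: Yes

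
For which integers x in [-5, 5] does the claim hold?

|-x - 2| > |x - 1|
Holds for: {0, 1, 2, 3, 4, 5}
Fails for: {-5, -4, -3, -2, -1}

Answer: {0, 1, 2, 3, 4, 5}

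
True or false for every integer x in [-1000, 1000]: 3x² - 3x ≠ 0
The claim fails at x = 0:
x = 0: LHS = 3·0² - 3·0 = 0; 0 ≠ 0 — FAILS

Because a single integer refutes it, the statement is false.

Answer: False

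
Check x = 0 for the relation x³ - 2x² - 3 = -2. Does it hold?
x = 0: LHS = 0³ - 2·0² - 3 = -3; -3 = -2 — FAILS

The relation fails at x = 0, so x = 0 is a counterexample.

Answer: No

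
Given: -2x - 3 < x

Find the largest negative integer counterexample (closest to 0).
Testing negative integers from -1 downward:
x = -1: LHS = -2·(-1) - 3 = -1; -1 < -1 — FAILS  ← closest negative counterexample to 0

Answer: x = -1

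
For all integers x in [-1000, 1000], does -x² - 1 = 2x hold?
The claim fails at x = 0:
x = 0: LHS = -0² - 1 = -1, RHS = 2·0 = 0; -1 = 0 — FAILS

Because a single integer refutes it, the statement is false.

Answer: False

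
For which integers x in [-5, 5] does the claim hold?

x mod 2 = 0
Holds for: {-4, -2, 0, 2, 4}
Fails for: {-5, -3, -1, 1, 3, 5}

Answer: {-4, -2, 0, 2, 4}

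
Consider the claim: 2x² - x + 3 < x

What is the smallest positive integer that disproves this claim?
Testing positive integers:
x = 1: LHS = 2·1² - 1 + 3 = 4; 4 < 1 — FAILS  ← smallest positive counterexample

Answer: x = 1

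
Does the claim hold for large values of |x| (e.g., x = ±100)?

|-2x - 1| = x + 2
x = 100: LHS = |-2·100 - 1| = |-201| = 201, RHS = 100 + 2 = 102; 201 = 102 — FAILS
x = -100: LHS = |-2·(-100) - 1| = |199| = 199, RHS = (-100) + 2 = -98; 199 = -98 — FAILS

Answer: No, fails for both x = 100 and x = -100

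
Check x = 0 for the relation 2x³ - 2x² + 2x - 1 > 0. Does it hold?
x = 0: LHS = 2·0³ - 2·0² + 2·0 - 1 = -1; -1 > 0 — FAILS

The relation fails at x = 0, so x = 0 is a counterexample.

Answer: No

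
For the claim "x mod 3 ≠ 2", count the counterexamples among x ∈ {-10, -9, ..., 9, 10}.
Counterexamples in [-10, 10]: {-10, -7, -4, -1, 2, 5, 8}.

Counting them gives 7 values.

Answer: 7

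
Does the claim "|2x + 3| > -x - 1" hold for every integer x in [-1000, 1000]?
The claim fails at x = -2:
x = -2: LHS = |2·(-2) + 3| = |-1| = 1, RHS = -(-2) - 1 = 1; 1 > 1 — FAILS

Because a single integer refutes it, the statement is false.

Answer: False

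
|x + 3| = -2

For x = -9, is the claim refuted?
Substitute x = -9 into the relation:
x = -9: LHS = |(-9) + 3| = |-6| = 6; 6 = -2 — FAILS

Since the claim fails at x = -9, this value is a counterexample.

Answer: Yes, x = -9 is a counterexample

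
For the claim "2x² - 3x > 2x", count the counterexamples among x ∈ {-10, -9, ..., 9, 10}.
Counterexamples in [-10, 10]: {0, 1, 2}.

Counting them gives 3 values.

Answer: 3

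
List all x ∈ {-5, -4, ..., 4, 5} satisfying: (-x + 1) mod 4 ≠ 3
Holds for: {-5, -4, -3, -1, 0, 1, 3, 4, 5}
Fails for: {-2, 2}

Answer: {-5, -4, -3, -1, 0, 1, 3, 4, 5}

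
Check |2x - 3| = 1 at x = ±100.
x = 100: LHS = |2·100 - 3| = |197| = 197; 197 = 1 — FAILS
x = -100: LHS = |2·(-100) - 3| = |-203| = 203; 203 = 1 — FAILS

Answer: No, fails for both x = 100 and x = -100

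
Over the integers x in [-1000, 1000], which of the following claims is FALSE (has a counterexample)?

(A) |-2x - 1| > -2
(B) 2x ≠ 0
(A) An absolute value is never negative, so the left side is ≥ 0 for every x, while the right side is -2. Tightest case in [-1000, 1000] is x = 0:
x = 0: LHS = |-2·0 - 1| = |-1| = 1; 1 > -2 — holds
Hence LHS − RHS is never zero or negative, i.e. LHS > RHS throughout, so the relation holds for every integer in [-1000, 1000].

(B) x = 0: LHS = 2·0 = 0; 0 ≠ 0 — FAILS

Only (B) has a counterexample.

Answer: B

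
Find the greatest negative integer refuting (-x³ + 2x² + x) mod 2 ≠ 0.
Testing negative integers from -1 downward:
x = -1: LHS = (-(-1)³ + 2·(-1)² + (-1)) mod 2 = 2 mod 2 = 0; 0 ≠ 0 — FAILS  ← closest negative counterexample to 0

Answer: x = -1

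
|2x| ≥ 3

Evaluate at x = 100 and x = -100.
x = 100: LHS = |2·100| = |200| = 200; 200 ≥ 3 — holds
x = -100: LHS = |2·(-100)| = |-200| = 200; 200 ≥ 3 — holds

Answer: Yes, holds for both x = 100 and x = -100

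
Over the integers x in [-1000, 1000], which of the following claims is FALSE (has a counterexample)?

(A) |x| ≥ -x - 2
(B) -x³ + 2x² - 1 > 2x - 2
(A) Over all integers in [-1000, 1000], LHS − RHS is smallest at x = 0, where it equals 2:
x = 0: LHS = |0| = 0, RHS = -0 - 2 = -2; 0 ≥ -2 — holds
At the ends of the range:
x = -1000: LHS = |-1000| = 1000, RHS = -(-1000) - 2 = 998; 1000 ≥ 998 — holds
x = 1000: LHS = |1000| = 1000, RHS = -1000 - 2 = -1002; 1000 ≥ -1002 — holds
Hence LHS − RHS is never negative, i.e. LHS ≥ RHS throughout, so the relation holds for every integer in [-1000, 1000].

(B) x = 1: LHS = -1³ + 2·1² - 1 = 0, RHS = 2·1 - 2 = 0; 0 > 0 — FAILS

Only (B) has a counterexample.

Answer: B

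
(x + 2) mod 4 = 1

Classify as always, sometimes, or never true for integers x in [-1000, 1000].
Holds at x = -1: LHS = ((-1) + 2) mod 4 = 1 mod 4 = 1; 1 = 1 — holds
Fails at x = 0: LHS = (0 + 2) mod 4 = 2 mod 4 = 2; 2 = 1 — FAILS
It is satisfied by some integers in the range but not all.

Answer: Sometimes true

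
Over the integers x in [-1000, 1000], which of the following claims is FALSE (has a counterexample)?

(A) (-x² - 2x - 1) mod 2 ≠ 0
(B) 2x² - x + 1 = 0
(A) x = 1: LHS = (-1² - 2·1 - 1) mod 2 = (-4) mod 2 = 0; 0 ≠ 0 — FAILS
(B) x = 0: LHS = 2·0² - 0 + 1 = 1; 1 = 0 — FAILS

Answer: Both A and B are false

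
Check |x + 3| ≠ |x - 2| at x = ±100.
x = 100: LHS = |100 + 3| = |103| = 103, RHS = |100 - 2| = |98| = 98; 103 ≠ 98 — holds
x = -100: LHS = |(-100) + 3| = |-97| = 97, RHS = |(-100) - 2| = |-102| = 102; 97 ≠ 102 — holds

Answer: Yes, holds for both x = 100 and x = -100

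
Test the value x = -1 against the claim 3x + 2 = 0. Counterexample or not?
Substitute x = -1 into the relation:
x = -1: LHS = 3·(-1) + 2 = -1; -1 = 0 — FAILS

Since the claim fails at x = -1, this value is a counterexample.

Answer: Yes, x = -1 is a counterexample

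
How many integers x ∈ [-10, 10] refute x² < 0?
Counterexamples in [-10, 10]: {-10, -9, -8, -7, -6, -5, -4, -3, -2, -1, 0, 1, 2, 3, 4, 5, 6, 7, 8, 9, 10}.

Counting them gives 21 values.

Answer: 21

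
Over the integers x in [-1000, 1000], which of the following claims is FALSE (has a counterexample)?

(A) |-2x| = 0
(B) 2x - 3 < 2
(A) x = 1: LHS = |-2·1| = |-2| = 2; 2 = 0 — FAILS
(B) x = 3: LHS = 2·3 - 3 = 3; 3 < 2 — FAILS

Answer: Both A and B are false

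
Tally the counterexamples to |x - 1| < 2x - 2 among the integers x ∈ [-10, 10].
Counterexamples in [-10, 10]: {-10, -9, -8, -7, -6, -5, -4, -3, -2, -1, 0, 1}.

Counting them gives 12 values.

Answer: 12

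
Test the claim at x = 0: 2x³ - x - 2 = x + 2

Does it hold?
x = 0: LHS = 2·0³ - 0 - 2 = -2, RHS = 0 + 2 = 2; -2 = 2 — FAILS

The relation fails at x = 0, so x = 0 is a counterexample.

Answer: No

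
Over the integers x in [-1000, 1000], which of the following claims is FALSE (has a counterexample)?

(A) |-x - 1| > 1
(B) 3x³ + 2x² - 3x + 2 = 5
(A) x = 0: LHS = |-0 - 1| = |-1| = 1; 1 > 1 — FAILS
(B) x = 0: LHS = 3·0³ + 2·0² - 3·0 + 2 = 2; 2 = 5 — FAILS

Answer: Both A and B are false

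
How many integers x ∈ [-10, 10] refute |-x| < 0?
Counterexamples in [-10, 10]: {-10, -9, -8, -7, -6, -5, -4, -3, -2, -1, 0, 1, 2, 3, 4, 5, 6, 7, 8, 9, 10}.

Counting them gives 21 values.

Answer: 21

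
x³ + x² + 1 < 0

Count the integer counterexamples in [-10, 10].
Counterexamples in [-10, 10]: {-1, 0, 1, 2, 3, 4, 5, 6, 7, 8, 9, 10}.

Counting them gives 12 values.

Answer: 12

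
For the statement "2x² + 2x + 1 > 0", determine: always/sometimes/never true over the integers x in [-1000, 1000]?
Over all integers in [-1000, 1000], LHS − RHS is smallest at x = 0, where it equals 1:
x = 0: LHS = 2·0² + 2·0 + 1 = 1; 1 > 0 — holds
At the ends of the range:
x = -1000: LHS = 2·(-1000)² + 2·(-1000) + 1 = 1998001; 1998001 > 0 — holds
x = 1000: LHS = 2·1000² + 2·1000 + 1 = 2002001; 2002001 > 0 — holds
Hence LHS − RHS is never zero or negative, i.e. LHS > RHS throughout, so the relation holds for every integer in [-1000, 1000].

No counterexample exists.

Answer: Always true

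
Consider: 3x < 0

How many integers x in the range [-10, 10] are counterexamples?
Counterexamples in [-10, 10]: {0, 1, 2, 3, 4, 5, 6, 7, 8, 9, 10}.

Counting them gives 11 values.

Answer: 11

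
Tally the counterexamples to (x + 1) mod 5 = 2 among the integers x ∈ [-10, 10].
Counterexamples in [-10, 10]: {-10, -8, -7, -6, -5, -3, -2, -1, 0, 2, 3, 4, 5, 7, 8, 9, 10}.

Counting them gives 17 values.

Answer: 17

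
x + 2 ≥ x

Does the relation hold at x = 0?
x = 0: LHS = 0 + 2 = 2; 2 ≥ 0 — holds

The relation is satisfied at x = 0.

Answer: Yes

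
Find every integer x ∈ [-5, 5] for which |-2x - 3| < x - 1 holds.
Over all integers in [-5, 5], LHS − RHS is smallest at x = -1, where it equals 3:
x = -1: LHS = |-2·(-1) - 3| = |-1| = 1, RHS = (-1) - 1 = -2; 1 < -2 — FAILS
At the ends of the range:
x = -5: LHS = |-2·(-5) - 3| = |7| = 7, RHS = (-5) - 1 = -6; 7 < -6 — FAILS
x = 5: LHS = |-2·5 - 3| = |-13| = 13, RHS = 5 - 1 = 4; 13 < 4 — FAILS
Hence LHS − RHS is never negative, i.e. LHS ≥ RHS throughout, so the claimed relation (<) fails for every integer in [-5, 5].

Answer: None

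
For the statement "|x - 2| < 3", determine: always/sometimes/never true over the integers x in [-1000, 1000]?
Holds at x = 0: LHS = |0 - 2| = |-2| = 2; 2 < 3 — holds
Fails at x = -1: LHS = |(-1) - 2| = |-3| = 3; 3 < 3 — FAILS
It is satisfied by some integers in the range but not all.

Answer: Sometimes true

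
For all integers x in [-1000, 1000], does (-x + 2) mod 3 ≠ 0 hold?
The claim fails at x = -1:
x = -1: LHS = (-(-1) + 2) mod 3 = 3 mod 3 = 0; 0 ≠ 0 — FAILS

Because a single integer refutes it, the statement is false.

Answer: False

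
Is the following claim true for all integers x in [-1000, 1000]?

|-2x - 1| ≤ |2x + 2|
The claim fails at x = -1:
x = -1: LHS = |-2·(-1) - 1| = |1| = 1, RHS = |2·(-1) + 2| = |0| = 0; 1 ≤ 0 — FAILS

Because a single integer refutes it, the statement is false.

Answer: False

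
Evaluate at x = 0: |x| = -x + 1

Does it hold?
x = 0: LHS = |0| = 0, RHS = -0 + 1 = 1; 0 = 1 — FAILS

The relation fails at x = 0, so x = 0 is a counterexample.

Answer: No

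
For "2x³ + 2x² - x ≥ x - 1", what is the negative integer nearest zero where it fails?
Testing negative integers from -1 downward:
x = -1: LHS = 2·(-1)³ + 2·(-1)² - (-1) = 1, RHS = (-1) - 1 = -2; 1 ≥ -2 — holds
x = -2: LHS = 2·(-2)³ + 2·(-2)² - (-2) = -6, RHS = (-2) - 1 = -3; -6 ≥ -3 — FAILS  ← closest negative counterexample to 0

Answer: x = -2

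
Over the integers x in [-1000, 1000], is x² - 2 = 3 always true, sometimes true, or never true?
Track d = LHS − RHS over the integers in [-1000, 1000]. Equality would need d = 0, but d changes sign only between consecutive integers, jumping over 0:
x = -3: LHS = (-3)² - 2 = 7; 7 = 3 — FAILS  (d = 4)
x = -2: LHS = (-2)² - 2 = 2; 2 = 3 — FAILS  (d = -1)
x = 2: LHS = 2² - 2 = 2; 2 = 3 — FAILS  (d = -1)
x = 3: LHS = 3² - 2 = 7; 7 = 3 — FAILS  (d = 4)
Away from these crossings d keeps a constant sign, and checking every integer in [-1000, 1000] confirms d ≠ 0 throughout. Hence the two sides are never equal, so the claimed relation (=) fails for every integer in [-1000, 1000].

No integer in the range satisfies it.

Answer: Never true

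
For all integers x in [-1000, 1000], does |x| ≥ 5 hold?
The claim fails at x = 0:
x = 0: LHS = |0| = 0; 0 ≥ 5 — FAILS

Because a single integer refutes it, the statement is false.

Answer: False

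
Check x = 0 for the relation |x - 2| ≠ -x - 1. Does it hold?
x = 0: LHS = |0 - 2| = |-2| = 2, RHS = -0 - 1 = -1; 2 ≠ -1 — holds

The relation is satisfied at x = 0.

Answer: Yes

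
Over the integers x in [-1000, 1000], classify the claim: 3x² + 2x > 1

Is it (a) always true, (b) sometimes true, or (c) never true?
Holds at x = 1: LHS = 3·1² + 2·1 = 5; 5 > 1 — holds
Fails at x = 0: LHS = 3·0² + 2·0 = 0; 0 > 1 — FAILS
It is satisfied by some integers in the range but not all.

Answer: Sometimes true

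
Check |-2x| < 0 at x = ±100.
x = 100: LHS = |-2·100| = |-200| = 200; 200 < 0 — FAILS
x = -100: LHS = |-2·(-100)| = |200| = 200; 200 < 0 — FAILS

Answer: No, fails for both x = 100 and x = -100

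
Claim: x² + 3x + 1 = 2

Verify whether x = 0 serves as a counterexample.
Substitute x = 0 into the relation:
x = 0: LHS = 0² + 3·0 + 1 = 1; 1 = 2 — FAILS

Since the claim fails at x = 0, this value is a counterexample.

Answer: Yes, x = 0 is a counterexample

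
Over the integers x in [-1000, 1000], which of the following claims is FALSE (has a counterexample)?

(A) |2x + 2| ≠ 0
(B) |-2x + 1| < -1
(A) x = -1: LHS = |2·(-1) + 2| = |0| = 0; 0 ≠ 0 — FAILS
(B) x = 0: LHS = |-2·0 + 1| = |1| = 1; 1 < -1 — FAILS

Answer: Both A and B are false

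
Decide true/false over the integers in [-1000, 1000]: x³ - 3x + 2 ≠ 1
Track d = LHS − RHS over the integers in [-1000, 1000]. Equality would need d = 0, but d changes sign only between consecutive integers, jumping over 0:
x = -2: LHS = (-2)³ - 3·(-2) + 2 = 0; 0 ≠ 1 — holds  (d = -1)
x = -1: LHS = (-1)³ - 3·(-1) + 2 = 4; 4 ≠ 1 — holds  (d = 3)
x = 0: LHS = 0³ - 3·0 + 2 = 2; 2 ≠ 1 — holds  (d = 1)
x = 1: LHS = 1³ - 3·1 + 2 = 0; 0 ≠ 1 — holds  (d = -1)
x = 1: LHS = 1³ - 3·1 + 2 = 0; 0 ≠ 1 — holds  (d = -1)
x = 2: LHS = 2³ - 3·2 + 2 = 4; 4 ≠ 1 — holds  (d = 3)
Away from these crossings d keeps a constant sign, and checking every integer in [-1000, 1000] confirms d ≠ 0 throughout. Hence the two sides are never equal, so the relation holds for every integer in [-1000, 1000].

No counterexample exists.

Answer: True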